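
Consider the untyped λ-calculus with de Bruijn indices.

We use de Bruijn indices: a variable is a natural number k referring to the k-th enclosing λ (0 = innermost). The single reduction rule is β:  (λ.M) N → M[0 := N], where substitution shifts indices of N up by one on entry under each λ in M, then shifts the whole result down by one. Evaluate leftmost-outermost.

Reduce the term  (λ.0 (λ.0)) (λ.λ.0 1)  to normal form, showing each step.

Answer: normal form = λ.0 (λ.0)  (in 2 steps)

Working:
  start: (λ.0 (λ.0)) (λ.λ.0 1)
  [1] (λ.λ.0 1) (λ.0)
  [2] λ.0 (λ.0)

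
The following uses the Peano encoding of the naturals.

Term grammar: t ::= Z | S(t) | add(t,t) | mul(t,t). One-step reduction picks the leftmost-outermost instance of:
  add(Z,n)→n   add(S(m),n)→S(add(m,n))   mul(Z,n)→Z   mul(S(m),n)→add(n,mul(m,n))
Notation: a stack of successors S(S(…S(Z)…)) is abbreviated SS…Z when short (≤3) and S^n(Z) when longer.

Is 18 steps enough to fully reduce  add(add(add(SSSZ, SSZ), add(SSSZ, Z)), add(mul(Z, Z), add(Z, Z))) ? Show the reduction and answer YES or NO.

  start: add(add(add(SSSZ, SSZ), add(SSSZ, Z)), add(mul(Z, Z), add(Z, Z)))
  [1] add(add(S(add(SSZ, SSZ)), add(SSSZ, Z)), add(mul(Z, Z), add(Z, Z)))
  [2] add(S(add(add(SSZ, SSZ), add(SSSZ, Z))), add(mul(Z, Z), add(Z, Z)))
  [3] S(add(add(add(SSZ, SSZ), add(SSSZ, Z)), add(mul(Z, Z), add(Z, Z))))
  [4] S(add(add(S(add(SZ, SSZ)), add(SSSZ, Z)), add(mul(Z, Z), add(Z, Z))))
  [5] S(add(S(add(add(SZ, SSZ), add(SSSZ, Z))), add(mul(Z, Z), add(Z, Z))))
  [6] S(S(add(add(add(SZ, SSZ), add(SSSZ, Z)), add(mul(Z, Z), add(Z, Z)))))
  [7] S(S(add(add(S(add(Z, SSZ)), add(SSSZ, Z)), add(mul(Z, Z), add(Z, Z)))))
  [8] S(S(add(S(add(add(Z, SSZ), add(SSSZ, Z))), add(mul(Z, Z), add(Z, Z)))))
  [9] S(S(S(add(add(add(Z, SSZ), add(SSSZ, Z)), add(mul(Z, Z), add(Z, Z))))))
  [10] S(S(S(add(add(SSZ, add(SSSZ, Z)), add(mul(Z, Z), add(Z, Z))))))
  [11] S(S(S(add(S(add(SZ, add(SSSZ, Z))), add(mul(Z, Z), add(Z, Z))))))
  [12] S(S(S(S(add(add(SZ, add(SSSZ, Z)), add(mul(Z, Z), add(Z, Z)))))))
  [13] S(S(S(S(add(S(add(Z, add(SSSZ, Z))), add(mul(Z, Z), add(Z, Z)))))))
  [14] S(S(S(S(S(add(add(Z, add(SSSZ, Z)), add(mul(Z, Z), add(Z, Z))))))))
  [15] S(S(S(S(S(add(add(SSSZ, Z), add(mul(Z, Z), add(Z, Z))))))))
  [16] S(S(S(S(S(add(S(add(SSZ, Z)), add(mul(Z, Z), add(Z, Z))))))))
  [17] S(S(S(S(S(S(add(add(SSZ, Z), add(mul(Z, Z), add(Z, Z)))))))))
  [18] S(S(S(S(S(S(add(S(add(SZ, Z)), add(mul(Z, Z), add(Z, Z)))))))))

Answer: NO — after 18 steps the term is S(S(S(S(S(S(add(S(add(SZ, Z)), add(mul(Z, Z), add(Z, Z))))))))), not yet normal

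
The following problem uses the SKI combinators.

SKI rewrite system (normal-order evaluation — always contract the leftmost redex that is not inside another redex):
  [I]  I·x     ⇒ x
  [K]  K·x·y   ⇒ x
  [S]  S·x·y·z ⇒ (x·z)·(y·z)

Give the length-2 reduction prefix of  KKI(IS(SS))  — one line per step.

Answer: after 2 steps: K(S(SS))

Reduction:
  start: KKI(IS(SS))
  step 1: K(IS(SS))
  step 2: K(S(SS))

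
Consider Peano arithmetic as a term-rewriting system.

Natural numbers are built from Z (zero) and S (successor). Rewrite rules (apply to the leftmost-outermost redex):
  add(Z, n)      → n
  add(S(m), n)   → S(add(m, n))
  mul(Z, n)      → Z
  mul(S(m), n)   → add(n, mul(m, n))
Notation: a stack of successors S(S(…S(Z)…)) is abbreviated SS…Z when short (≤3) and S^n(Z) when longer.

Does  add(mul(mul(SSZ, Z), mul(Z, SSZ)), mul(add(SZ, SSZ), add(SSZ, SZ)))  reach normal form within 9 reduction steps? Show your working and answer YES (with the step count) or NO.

  start: add(mul(mul(SSZ, Z), mul(Z, SSZ)), mul(add(SZ, SSZ), add(SSZ, SZ)))
  [1] add(mul(add(Z, mul(SZ, Z)), mul(Z, SSZ)), mul(add(SZ, SSZ), add(SSZ, SZ)))
  [2] add(mul(mul(SZ, Z), mul(Z, SSZ)), mul(add(SZ, SSZ), add(SSZ, SZ)))
  [3] add(mul(add(Z, mul(Z, Z)), mul(Z, SSZ)), mul(add(SZ, SSZ), add(SSZ, SZ)))
  [4] add(mul(mul(Z, Z), mul(Z, SSZ)), mul(add(SZ, SSZ), add(SSZ, SZ)))
  [5] add(mul(Z, mul(Z, SSZ)), mul(add(SZ, SSZ), add(SSZ, SZ)))
  [6] add(Z, mul(add(SZ, SSZ), add(SSZ, SZ)))
  [7] mul(add(SZ, SSZ), add(SSZ, SZ))
  [8] mul(S(add(Z, SSZ)), add(SSZ, SZ))
  [9] add(add(SSZ, SZ), mul(add(Z, SSZ), add(SSZ, SZ)))

Answer: NO — after 9 steps the term is add(add(SSZ, SZ), mul(add(Z, SSZ), add(SSZ, SZ))), not yet normal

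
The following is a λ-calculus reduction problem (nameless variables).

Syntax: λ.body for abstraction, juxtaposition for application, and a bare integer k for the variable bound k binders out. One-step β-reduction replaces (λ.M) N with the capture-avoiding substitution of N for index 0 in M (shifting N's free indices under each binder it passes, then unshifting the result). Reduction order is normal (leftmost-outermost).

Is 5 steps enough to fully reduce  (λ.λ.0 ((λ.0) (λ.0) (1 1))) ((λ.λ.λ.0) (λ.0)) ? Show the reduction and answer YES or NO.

Answer: YES — reaches normal form λ.0 (λ.0) in 5 ≤ 5 steps

Working:
  start: (λ.λ.0 ((λ.0) (λ.0) (1 1))) ((λ.λ.λ.0) (λ.0))
  step 1: λ.0 ((λ.0) (λ.0) ((λ.λ.λ.0) (λ.0) ((λ.λ.λ.0) (λ.0))))
  step 2: λ.0 ((λ.0) ((λ.λ.λ.0) (λ.0) ((λ.λ.λ.0) (λ.0))))
  step 3: λ.0 ((λ.λ.λ.0) (λ.0) ((λ.λ.λ.0) (λ.0)))
  step 4: λ.0 ((λ.λ.0) ((λ.λ.λ.0) (λ.0)))
  step 5: λ.0 (λ.0)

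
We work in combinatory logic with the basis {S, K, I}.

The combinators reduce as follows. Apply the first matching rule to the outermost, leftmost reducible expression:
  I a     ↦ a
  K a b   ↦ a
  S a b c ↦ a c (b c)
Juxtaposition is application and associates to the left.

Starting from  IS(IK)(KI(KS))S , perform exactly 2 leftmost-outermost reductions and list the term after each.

Answer: after 2 steps: IKS(KI(KS)S)

Derivation:
  start: IS(IK)(KI(KS))S
  →1  S(IK)(KI(KS))S
  →2  IKS(KI(KS)S)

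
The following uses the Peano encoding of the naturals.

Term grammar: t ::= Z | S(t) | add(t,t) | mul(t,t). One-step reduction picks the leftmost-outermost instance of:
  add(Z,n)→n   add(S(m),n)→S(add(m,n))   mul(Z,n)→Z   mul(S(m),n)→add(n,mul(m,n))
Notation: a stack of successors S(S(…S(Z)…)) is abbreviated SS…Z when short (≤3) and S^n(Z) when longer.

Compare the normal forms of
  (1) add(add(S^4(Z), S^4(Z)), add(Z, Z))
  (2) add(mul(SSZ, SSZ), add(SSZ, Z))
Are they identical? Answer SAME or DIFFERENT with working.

Answer: DIFFERENT — A ⇓ S^8(Z), B ⇓ S^6(Z)

Working:
Term A:
  start: add(add(S^4(Z), S^4(Z)), add(Z, Z))
  step 1: add(S(add(SSSZ, S^4(Z))), add(Z, Z))
  step 2: S(add(add(SSSZ, S^4(Z)), add(Z, Z)))
  step 3: S(add(S(add(SSZ, S^4(Z))), add(Z, Z)))
  step 4: S(S(add(add(SSZ, S^4(Z)), add(Z, Z))))
  step 5: S(S(add(S(add(SZ, S^4(Z))), add(Z, Z))))
  step 6: S(S(S(add(add(SZ, S^4(Z)), add(Z, Z)))))
  step 7: S(S(S(add(S(add(Z, S^4(Z))), add(Z, Z)))))
  step 8: S(S(S(S(add(add(Z, S^4(Z)), add(Z, Z))))))
  step 9: S(S(S(S(add(S^4(Z), add(Z, Z))))))
  step 10: S(S(S(S(S(add(SSSZ, add(Z, Z)))))))
  step 11: S(S(S(S(S(S(add(SSZ, add(Z, Z))))))))
  step 12: S(S(S(S(S(S(S(add(SZ, add(Z, Z)))))))))
  step 13: S(S(S(S(S(S(S(S(add(Z, add(Z, Z))))))))))
  step 14: S(S(S(S(S(S(S(S(add(Z, Z)))))))))
  step 15: S^8(Z)

Term B:
  start: add(mul(SSZ, SSZ), add(SSZ, Z))
  step 1: add(add(SSZ, mul(SZ, SSZ)), add(SSZ, Z))
  step 2: add(S(add(SZ, mul(SZ, SSZ))), add(SSZ, Z))
  step 3: S(add(add(SZ, mul(SZ, SSZ)), add(SSZ, Z)))
  step 4: S(add(S(add(Z, mul(SZ, SSZ))), add(SSZ, Z)))
  step 5: S(S(add(add(Z, mul(SZ, SSZ)), add(SSZ, Z))))
  step 6: S(S(add(mul(SZ, SSZ), add(SSZ, Z))))
  step 7: S(S(add(add(SSZ, mul(Z, SSZ)), add(SSZ, Z))))
  step 8: S(S(add(S(add(SZ, mul(Z, SSZ))), add(SSZ, Z))))
  step 9: S(S(S(add(add(SZ, mul(Z, SSZ)), add(SSZ, Z)))))
  step 10: S(S(S(add(S(add(Z, mul(Z, SSZ))), add(SSZ, Z)))))
  step 11: S(S(S(S(add(add(Z, mul(Z, SSZ)), add(SSZ, Z))))))
  step 12: S(S(S(S(add(mul(Z, SSZ), add(SSZ, Z))))))
  step 13: S(S(S(S(add(Z, add(SSZ, Z))))))
  step 14: S(S(S(S(add(SSZ, Z)))))
  step 15: S(S(S(S(S(add(SZ, Z))))))
  step 16: S(S(S(S(S(S(add(Z, Z)))))))
  step 17: S^6(Z)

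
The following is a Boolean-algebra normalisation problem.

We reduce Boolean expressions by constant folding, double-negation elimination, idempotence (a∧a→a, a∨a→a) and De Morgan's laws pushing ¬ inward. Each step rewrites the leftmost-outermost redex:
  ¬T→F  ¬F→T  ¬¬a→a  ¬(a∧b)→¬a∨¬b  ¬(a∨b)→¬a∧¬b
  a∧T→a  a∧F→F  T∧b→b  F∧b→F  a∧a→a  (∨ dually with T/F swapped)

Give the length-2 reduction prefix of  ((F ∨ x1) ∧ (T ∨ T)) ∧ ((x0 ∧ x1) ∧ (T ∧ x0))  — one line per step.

Answer: after 2 steps: (x1 ∧ T) ∧ ((x0 ∧ x1) ∧ (T ∧ x0))

Derivation:
  start: ((F ∨ x1) ∧ (T ∨ T)) ∧ ((x0 ∧ x1) ∧ (T ∧ x0))
  step 1: (x1 ∧ (T ∨ T)) ∧ ((x0 ∧ x1) ∧ (T ∧ x0))
  step 2: (x1 ∧ T) ∧ ((x0 ∧ x1) ∧ (T ∧ x0))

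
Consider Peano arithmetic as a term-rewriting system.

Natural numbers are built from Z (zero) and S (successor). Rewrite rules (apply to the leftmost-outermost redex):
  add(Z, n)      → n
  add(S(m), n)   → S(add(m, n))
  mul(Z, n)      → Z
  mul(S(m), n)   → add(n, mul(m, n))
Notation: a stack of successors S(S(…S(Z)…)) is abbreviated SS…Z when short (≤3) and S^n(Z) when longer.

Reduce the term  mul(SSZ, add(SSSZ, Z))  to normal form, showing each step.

  start: mul(SSZ, add(SSSZ, Z))
  [1] add(add(SSSZ, Z), mul(SZ, add(SSSZ, Z)))
  [2] add(S(add(SSZ, Z)), mul(SZ, add(SSSZ, Z)))
  [3] S(add(add(SSZ, Z), mul(SZ, add(SSSZ, Z))))
  [4] S(add(S(add(SZ, Z)), mul(SZ, add(SSSZ, Z))))
  [5] S(S(add(add(SZ, Z), mul(SZ, add(SSSZ, Z)))))
  [6] S(S(add(S(add(Z, Z)), mul(SZ, add(SSSZ, Z)))))
  [7] S(S(S(add(add(Z, Z), mul(SZ, add(SSSZ, Z))))))
  [8] S(S(S(add(Z, mul(SZ, add(SSSZ, Z))))))
  [9] S(S(S(mul(SZ, add(SSSZ, Z)))))
  [10] S(S(S(add(add(SSSZ, Z), mul(Z, add(SSSZ, Z))))))
  [11] S(S(S(add(S(add(SSZ, Z)), mul(Z, add(SSSZ, Z))))))
  [12] S(S(S(S(add(add(SSZ, Z), mul(Z, add(SSSZ, Z)))))))
  [13] S(S(S(S(add(S(add(SZ, Z)), mul(Z, add(SSSZ, Z)))))))
  [14] S(S(S(S(S(add(add(SZ, Z), mul(Z, add(SSSZ, Z))))))))
  [15] S(S(S(S(S(add(S(add(Z, Z)), mul(Z, add(SSSZ, Z))))))))
  [16] S(S(S(S(S(S(add(add(Z, Z), mul(Z, add(SSSZ, Z)))))))))
  [17] S(S(S(S(S(S(add(Z, mul(Z, add(SSSZ, Z)))))))))
  [18] S(S(S(S(S(S(mul(Z, add(SSSZ, Z))))))))
  [19] S^6(Z)

Answer: normal form = S^6(Z)  (in 19 steps)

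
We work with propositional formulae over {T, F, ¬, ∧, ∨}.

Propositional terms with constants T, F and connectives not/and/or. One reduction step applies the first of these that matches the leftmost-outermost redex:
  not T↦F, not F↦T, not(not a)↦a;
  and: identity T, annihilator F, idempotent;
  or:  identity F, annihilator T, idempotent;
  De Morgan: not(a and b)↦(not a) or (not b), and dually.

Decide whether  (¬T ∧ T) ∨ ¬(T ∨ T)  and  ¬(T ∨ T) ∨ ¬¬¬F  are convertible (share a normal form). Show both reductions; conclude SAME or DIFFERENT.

Term A:
  start: (¬T ∧ T) ∨ ¬(T ∨ T)
  →1  ¬T ∨ ¬(T ∨ T)
  →2  F ∨ ¬(T ∨ T)
  →3  ¬(T ∨ T)
  →4  ¬T ∧ ¬T
  →5  ¬T
  →6  F

Term B:
  start: ¬(T ∨ T) ∨ ¬¬¬F
  →1  (¬T ∧ ¬T) ∨ ¬¬¬F
  →2  ¬T ∨ ¬¬¬F
  →3  F ∨ ¬¬¬F
  →4  ¬¬¬F
  →5  ¬F
  →6  T

Answer: DIFFERENT — A ⇓ F, B ⇓ T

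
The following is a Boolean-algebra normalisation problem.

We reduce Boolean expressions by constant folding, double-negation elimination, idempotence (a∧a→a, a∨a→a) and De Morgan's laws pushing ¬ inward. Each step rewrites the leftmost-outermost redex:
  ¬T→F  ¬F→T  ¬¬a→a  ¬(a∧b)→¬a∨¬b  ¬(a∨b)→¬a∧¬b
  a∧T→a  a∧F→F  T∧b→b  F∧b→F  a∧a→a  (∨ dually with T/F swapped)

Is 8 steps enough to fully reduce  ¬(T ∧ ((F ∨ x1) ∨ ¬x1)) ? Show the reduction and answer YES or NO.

  start: ¬(T ∧ ((F ∨ x1) ∨ ¬x1))
  →1  ¬T ∨ ¬((F ∨ x1) ∨ ¬x1)
  →2  F ∨ ¬((F ∨ x1) ∨ ¬x1)
  →3  ¬((F ∨ x1) ∨ ¬x1)
  →4  ¬(F ∨ x1) ∧ ¬¬x1
  →5  (¬F ∧ ¬x1) ∧ ¬¬x1
  →6  (T ∧ ¬x1) ∧ ¬¬x1
  →7  ¬x1 ∧ ¬¬x1
  →8  ¬x1 ∧ x1

Answer: YES — reaches normal form ¬x1 ∧ x1 in 8 ≤ 8 steps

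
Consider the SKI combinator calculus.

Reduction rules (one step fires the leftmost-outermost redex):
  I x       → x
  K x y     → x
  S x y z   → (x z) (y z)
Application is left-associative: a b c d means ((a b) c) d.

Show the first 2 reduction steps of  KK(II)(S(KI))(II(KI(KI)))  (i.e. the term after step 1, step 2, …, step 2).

Answer: after 2 steps: S(KI)

Reduction:
  start: KK(II)(S(KI))(II(KI(KI)))
  step 1: K(S(KI))(II(KI(KI)))
  step 2: S(KI)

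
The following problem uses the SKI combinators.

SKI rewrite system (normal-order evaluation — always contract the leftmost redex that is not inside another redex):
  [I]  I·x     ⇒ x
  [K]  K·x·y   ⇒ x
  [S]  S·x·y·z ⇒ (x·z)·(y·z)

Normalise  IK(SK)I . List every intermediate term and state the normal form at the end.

  start: IK(SK)I
  [1] K(SK)I
  [2] SK

Answer: normal form = SK  (in 2 steps)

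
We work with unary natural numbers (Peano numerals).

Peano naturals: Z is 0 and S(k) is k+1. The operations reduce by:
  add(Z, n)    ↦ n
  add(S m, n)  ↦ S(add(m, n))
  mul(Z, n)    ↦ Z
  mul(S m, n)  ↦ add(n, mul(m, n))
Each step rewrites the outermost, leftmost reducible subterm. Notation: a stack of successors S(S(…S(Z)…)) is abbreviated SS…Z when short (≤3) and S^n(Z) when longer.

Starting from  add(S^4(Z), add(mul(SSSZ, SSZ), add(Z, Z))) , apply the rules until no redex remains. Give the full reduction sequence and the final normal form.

Answer: normal form = S^10(Z)  (in 26 steps)

Reduction:
  start: add(S^4(Z), add(mul(SSSZ, SSZ), add(Z, Z)))
  [1] S(add(SSSZ, add(mul(SSSZ, SSZ), add(Z, Z))))
  [2] S(S(add(SSZ, add(mul(SSSZ, SSZ), add(Z, Z)))))
  [3] S(S(S(add(SZ, add(mul(SSSZ, SSZ), add(Z, Z))))))
  [4] S(S(S(S(add(Z, add(mul(SSSZ, SSZ), add(Z, Z)))))))
  [5] S(S(S(S(add(mul(SSSZ, SSZ), add(Z, Z))))))
  [6] S(S(S(S(add(add(SSZ, mul(SSZ, SSZ)), add(Z, Z))))))
  [7] S(S(S(S(add(S(add(SZ, mul(SSZ, SSZ))), add(Z, Z))))))
  [8] S(S(S(S(S(add(add(SZ, mul(SSZ, SSZ)), add(Z, Z)))))))
  [9] S(S(S(S(S(add(S(add(Z, mul(SSZ, SSZ))), add(Z, Z)))))))
  [10] S(S(S(S(S(S(add(add(Z, mul(SSZ, SSZ)), add(Z, Z))))))))
  [11] S(S(S(S(S(S(add(mul(SSZ, SSZ), add(Z, Z))))))))
  [12] S(S(S(S(S(S(add(add(SSZ, mul(SZ, SSZ)), add(Z, Z))))))))
  [13] S(S(S(S(S(S(add(S(add(SZ, mul(SZ, SSZ))), add(Z, Z))))))))
  [14] S(S(S(S(S(S(S(add(add(SZ, mul(SZ, SSZ)), add(Z, Z)))))))))
  [15] S(S(S(S(S(S(S(add(S(add(Z, mul(SZ, SSZ))), add(Z, Z)))))))))
  [16] S(S(S(S(S(S(S(S(add(add(Z, mul(SZ, SSZ)), add(Z, Z))))))))))
  [17] S(S(S(S(S(S(S(S(add(mul(SZ, SSZ), add(Z, Z))))))))))
  [18] S(S(S(S(S(S(S(S(add(add(SSZ, mul(Z, SSZ)), add(Z, Z))))))))))
  [19] S(S(S(S(S(S(S(S(add(S(add(SZ, mul(Z, SSZ))), add(Z, Z))))))))))
  [20] S(S(S(S(S(S(S(S(S(add(add(SZ, mul(Z, SSZ)), add(Z, Z)))))))))))
  [21] S(S(S(S(S(S(S(S(S(add(S(add(Z, mul(Z, SSZ))), add(Z, Z)))))))))))
  [22] S(S(S(S(S(S(S(S(S(S(add(add(Z, mul(Z, SSZ)), add(Z, Z))))))))))))
  [23] S(S(S(S(S(S(S(S(S(S(add(mul(Z, SSZ), add(Z, Z))))))))))))
  [24] S(S(S(S(S(S(S(S(S(S(add(Z, add(Z, Z))))))))))))
  [25] S(S(S(S(S(S(S(S(S(S(add(Z, Z)))))))))))
  [26] S^10(Z)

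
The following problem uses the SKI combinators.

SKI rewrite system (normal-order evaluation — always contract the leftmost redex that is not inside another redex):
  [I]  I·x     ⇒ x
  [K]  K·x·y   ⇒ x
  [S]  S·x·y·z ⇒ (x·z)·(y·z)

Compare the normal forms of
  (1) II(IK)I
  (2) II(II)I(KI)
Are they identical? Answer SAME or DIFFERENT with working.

Answer: SAME — A ⇓ KI, B ⇓ KI

Reduction:
Term A:
  start: II(IK)I
  [1] I(IK)I
  [2] IKI
  [3] KI

Term B:
  start: II(II)I(KI)
  [1] I(II)I(KI)
  [2] III(KI)
  [3] II(KI)
  [4] I(KI)
  [5] KI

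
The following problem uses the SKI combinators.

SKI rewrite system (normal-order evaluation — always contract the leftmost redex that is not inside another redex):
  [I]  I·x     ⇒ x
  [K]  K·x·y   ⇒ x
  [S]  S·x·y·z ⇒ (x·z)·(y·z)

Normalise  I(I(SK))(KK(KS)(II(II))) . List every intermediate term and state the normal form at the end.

Answer: normal form = SK(KI)  (in 6 steps)

Derivation:
  start: I(I(SK))(KK(KS)(II(II)))
  step 1: I(SK)(KK(KS)(II(II)))
  step 2: SK(KK(KS)(II(II)))
  step 3: SK(K(II(II)))
  step 4: SK(K(I(II)))
  step 5: SK(K(II))
  step 6: SK(KI)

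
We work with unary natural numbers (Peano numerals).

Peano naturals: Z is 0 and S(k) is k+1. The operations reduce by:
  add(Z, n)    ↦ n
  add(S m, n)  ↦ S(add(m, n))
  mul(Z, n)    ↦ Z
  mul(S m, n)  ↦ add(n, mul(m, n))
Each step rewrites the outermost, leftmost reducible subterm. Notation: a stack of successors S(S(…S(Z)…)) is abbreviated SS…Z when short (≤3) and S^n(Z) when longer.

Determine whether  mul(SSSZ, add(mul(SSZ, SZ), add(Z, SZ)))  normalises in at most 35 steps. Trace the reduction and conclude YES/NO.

Answer: NO — after 35 steps the term is S(S(S(S(S(S(add(add(S(add(Z, mul(SZ, SZ))), add(Z, SZ)), mul(Z, add(mul(SSZ, SZ), add(Z, SZ)))))))))), not yet normal

Derivation:
  start: mul(SSSZ, add(mul(SSZ, SZ), add(Z, SZ)))
  step 1: add(add(mul(SSZ, SZ), add(Z, SZ)), mul(SSZ, add(mul(SSZ, SZ), add(Z, SZ))))
  step 2: add(add(add(SZ, mul(SZ, SZ)), add(Z, SZ)), mul(SSZ, add(mul(SSZ, SZ), add(Z, SZ))))
  step 3: add(add(S(add(Z, mul(SZ, SZ))), add(Z, SZ)), mul(SSZ, add(mul(SSZ, SZ), add(Z, SZ))))
  step 4: add(S(add(add(Z, mul(SZ, SZ)), add(Z, SZ))), mul(SSZ, add(mul(SSZ, SZ), add(Z, SZ))))
  step 5: S(add(add(add(Z, mul(SZ, SZ)), add(Z, SZ)), mul(SSZ, add(mul(SSZ, SZ), add(Z, SZ)))))
  step 6: S(add(add(mul(SZ, SZ), add(Z, SZ)), mul(SSZ, add(mul(SSZ, SZ), add(Z, SZ)))))
  step 7: S(add(add(add(SZ, mul(Z, SZ)), add(Z, SZ)), mul(SSZ, add(mul(SSZ, SZ), add(Z, SZ)))))
  step 8: S(add(add(S(add(Z, mul(Z, SZ))), add(Z, SZ)), mul(SSZ, add(mul(SSZ, SZ), add(Z, SZ)))))
  step 9: S(add(S(add(add(Z, mul(Z, SZ)), add(Z, SZ))), mul(SSZ, add(mul(SSZ, SZ), add(Z, SZ)))))
  step 10: S(S(add(add(add(Z, mul(Z, SZ)), add(Z, SZ)), mul(SSZ, add(mul(SSZ, SZ), add(Z, SZ))))))
  step 11: S(S(add(add(mul(Z, SZ), add(Z, SZ)), mul(SSZ, add(mul(SSZ, SZ), add(Z, SZ))))))
  step 12: S(S(add(add(Z, add(Z, SZ)), mul(SSZ, add(mul(SSZ, SZ), add(Z, SZ))))))
  step 13: S(S(add(add(Z, SZ), mul(SSZ, add(mul(SSZ, SZ), add(Z, SZ))))))
  step 14: S(S(add(SZ, mul(SSZ, add(mul(SSZ, SZ), add(Z, SZ))))))
  step 15: S(S(S(add(Z, mul(SSZ, add(mul(SSZ, SZ), add(Z, SZ)))))))
  step 16: S(S(S(mul(SSZ, add(mul(SSZ, SZ), add(Z, SZ))))))
  step 17: S(S(S(add(add(mul(SSZ, SZ), add(Z, SZ)), mul(SZ, add(mul(SSZ, SZ), add(Z, SZ)))))))
  step 18: S(S(S(add(add(add(SZ, mul(SZ, SZ)), add(Z, SZ)), mul(SZ, add(mul(SSZ, SZ), add(Z, SZ)))))))
  step 19: S(S(S(add(add(S(add(Z, mul(SZ, SZ))), add(Z, SZ)), mul(SZ, add(mul(SSZ, SZ), add(Z, SZ)))))))
  step 20: S(S(S(add(S(add(add(Z, mul(SZ, SZ)), add(Z, SZ))), mul(SZ, add(mul(SSZ, SZ), add(Z, SZ)))))))
  step 21: S(S(S(S(add(add(add(Z, mul(SZ, SZ)), add(Z, SZ)), mul(SZ, add(mul(SSZ, SZ), add(Z, SZ))))))))
  step 22: S(S(S(S(add(add(mul(SZ, SZ), add(Z, SZ)), mul(SZ, add(mul(SSZ, SZ), add(Z, SZ))))))))
  step 23: S(S(S(S(add(add(add(SZ, mul(Z, SZ)), add(Z, SZ)), mul(SZ, add(mul(SSZ, SZ), add(Z, SZ))))))))
  step 24: S(S(S(S(add(add(S(add(Z, mul(Z, SZ))), add(Z, SZ)), mul(SZ, add(mul(SSZ, SZ), add(Z, SZ))))))))
  step 25: S(S(S(S(add(S(add(add(Z, mul(Z, SZ)), add(Z, SZ))), mul(SZ, add(mul(SSZ, SZ), add(Z, SZ))))))))
  step 26: S(S(S(S(S(add(add(add(Z, mul(Z, SZ)), add(Z, SZ)), mul(SZ, add(mul(SSZ, SZ), add(Z, SZ)))))))))
  step 27: S(S(S(S(S(add(add(mul(Z, SZ), add(Z, SZ)), mul(SZ, add(mul(SSZ, SZ), add(Z, SZ)))))))))
  step 28: S(S(S(S(S(add(add(Z, add(Z, SZ)), mul(SZ, add(mul(SSZ, SZ), add(Z, SZ)))))))))
  step 29: S(S(S(S(S(add(add(Z, SZ), mul(SZ, add(mul(SSZ, SZ), add(Z, SZ)))))))))
  step 30: S(S(S(S(S(add(SZ, mul(SZ, add(mul(SSZ, SZ), add(Z, SZ)))))))))
  step 31: S(S(S(S(S(S(add(Z, mul(SZ, add(mul(SSZ, SZ), add(Z, SZ))))))))))
  step 32: S(S(S(S(S(S(mul(SZ, add(mul(SSZ, SZ), add(Z, SZ)))))))))
  step 33: S(S(S(S(S(S(add(add(mul(SSZ, SZ), add(Z, SZ)), mul(Z, add(mul(SSZ, SZ), add(Z, SZ))))))))))
  step 34: S(S(S(S(S(S(add(add(add(SZ, mul(SZ, SZ)), add(Z, SZ)), mul(Z, add(mul(SSZ, SZ), add(Z, SZ))))))))))
  step 35: S(S(S(S(S(S(add(add(S(add(Z, mul(SZ, SZ))), add(Z, SZ)), mul(Z, add(mul(SSZ, SZ), add(Z, SZ))))))))))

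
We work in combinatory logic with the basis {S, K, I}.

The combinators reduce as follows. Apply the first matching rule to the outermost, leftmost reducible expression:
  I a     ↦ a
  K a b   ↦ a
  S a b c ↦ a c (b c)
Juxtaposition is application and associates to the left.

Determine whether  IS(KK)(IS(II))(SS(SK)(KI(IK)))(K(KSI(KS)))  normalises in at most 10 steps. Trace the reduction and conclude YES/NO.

Answer: YES — reaches normal form SI(SI(SKI)) in 9 ≤ 10 steps

Working:
  start: IS(KK)(IS(II))(SS(SK)(KI(IK)))(K(KSI(KS)))
  [1] S(KK)(IS(II))(SS(SK)(KI(IK)))(K(KSI(KS)))
  [2] KK(SS(SK)(KI(IK)))(IS(II)(SS(SK)(KI(IK))))(K(KSI(KS)))
  [3] K(IS(II)(SS(SK)(KI(IK))))(K(KSI(KS)))
  [4] IS(II)(SS(SK)(KI(IK)))
  [5] S(II)(SS(SK)(KI(IK)))
  [6] SI(SS(SK)(KI(IK)))
  [7] SI(S(KI(IK))(SK(KI(IK))))
  [8] SI(SI(SK(KI(IK))))
  [9] SI(SI(SKI))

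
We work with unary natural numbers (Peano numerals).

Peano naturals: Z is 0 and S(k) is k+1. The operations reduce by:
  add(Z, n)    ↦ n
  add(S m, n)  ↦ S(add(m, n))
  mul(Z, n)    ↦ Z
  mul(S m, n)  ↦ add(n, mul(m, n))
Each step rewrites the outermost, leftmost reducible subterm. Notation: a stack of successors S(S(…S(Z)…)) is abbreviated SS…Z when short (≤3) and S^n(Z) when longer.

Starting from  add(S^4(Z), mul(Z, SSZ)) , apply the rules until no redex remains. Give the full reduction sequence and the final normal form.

  start: add(S^4(Z), mul(Z, SSZ))
  →1  S(add(SSSZ, mul(Z, SSZ)))
  →2  S(S(add(SSZ, mul(Z, SSZ))))
  →3  S(S(S(add(SZ, mul(Z, SSZ)))))
  →4  S(S(S(S(add(Z, mul(Z, SSZ))))))
  →5  S(S(S(S(mul(Z, SSZ)))))
  →6  S^4(Z)

Answer: normal form = S^4(Z)  (in 6 steps)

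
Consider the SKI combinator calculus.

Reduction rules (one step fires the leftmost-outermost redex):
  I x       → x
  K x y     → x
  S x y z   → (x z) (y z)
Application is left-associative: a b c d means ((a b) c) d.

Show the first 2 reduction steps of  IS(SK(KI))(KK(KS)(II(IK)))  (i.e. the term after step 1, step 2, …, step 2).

  start: IS(SK(KI))(KK(KS)(II(IK)))
  →1  S(SK(KI))(KK(KS)(II(IK)))
  →2  S(SK(KI))(K(II(IK)))

Answer: after 2 steps: S(SK(KI))(K(II(IK)))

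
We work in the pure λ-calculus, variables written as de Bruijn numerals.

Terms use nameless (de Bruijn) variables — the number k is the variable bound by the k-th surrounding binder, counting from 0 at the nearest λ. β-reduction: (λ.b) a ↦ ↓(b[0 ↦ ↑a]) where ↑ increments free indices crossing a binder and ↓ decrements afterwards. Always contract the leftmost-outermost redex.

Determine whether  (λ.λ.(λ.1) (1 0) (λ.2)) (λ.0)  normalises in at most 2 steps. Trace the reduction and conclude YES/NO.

  start: (λ.λ.(λ.1) (1 0) (λ.2)) (λ.0)
  step 1: λ.(λ.1) ((λ.0) 0) (λ.λ.0)
  step 2: λ.0 (λ.λ.0)

Answer: YES — reaches normal form λ.0 (λ.λ.0) in 2 ≤ 2 steps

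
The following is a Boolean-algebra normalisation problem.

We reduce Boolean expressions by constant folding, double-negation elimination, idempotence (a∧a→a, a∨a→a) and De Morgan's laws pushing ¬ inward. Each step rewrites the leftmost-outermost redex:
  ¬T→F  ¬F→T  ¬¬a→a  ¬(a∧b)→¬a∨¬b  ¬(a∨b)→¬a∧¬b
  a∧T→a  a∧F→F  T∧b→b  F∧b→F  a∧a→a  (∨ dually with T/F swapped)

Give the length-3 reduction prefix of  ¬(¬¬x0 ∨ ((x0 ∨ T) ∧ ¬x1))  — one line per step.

Answer: after 3 steps: ¬x0 ∧ (¬(x0 ∨ T) ∨ ¬¬x1)

Working:
  start: ¬(¬¬x0 ∨ ((x0 ∨ T) ∧ ¬x1))
  step 1: ¬¬¬x0 ∧ ¬((x0 ∨ T) ∧ ¬x1)
  step 2: ¬x0 ∧ ¬((x0 ∨ T) ∧ ¬x1)
  step 3: ¬x0 ∧ (¬(x0 ∨ T) ∨ ¬¬x1)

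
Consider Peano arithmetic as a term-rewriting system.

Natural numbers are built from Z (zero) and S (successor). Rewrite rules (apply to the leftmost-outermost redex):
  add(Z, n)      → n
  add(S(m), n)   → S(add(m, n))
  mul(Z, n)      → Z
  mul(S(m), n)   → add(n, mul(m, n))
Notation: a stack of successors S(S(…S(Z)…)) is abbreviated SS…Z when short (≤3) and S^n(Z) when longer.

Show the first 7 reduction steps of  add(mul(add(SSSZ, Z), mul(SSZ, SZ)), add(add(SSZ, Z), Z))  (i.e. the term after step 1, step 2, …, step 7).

Answer: after 7 steps: S(add(add(mul(SZ, SZ), mul(add(SSZ, Z), mul(SSZ, SZ))), add(add(SSZ, Z), Z)))

Derivation:
  start: add(mul(add(SSSZ, Z), mul(SSZ, SZ)), add(add(SSZ, Z), Z))
  step 1: add(mul(S(add(SSZ, Z)), mul(SSZ, SZ)), add(add(SSZ, Z), Z))
  step 2: add(add(mul(SSZ, SZ), mul(add(SSZ, Z), mul(SSZ, SZ))), add(add(SSZ, Z), Z))
  step 3: add(add(add(SZ, mul(SZ, SZ)), mul(add(SSZ, Z), mul(SSZ, SZ))), add(add(SSZ, Z), Z))
  step 4: add(add(S(add(Z, mul(SZ, SZ))), mul(add(SSZ, Z), mul(SSZ, SZ))), add(add(SSZ, Z), Z))
  step 5: add(S(add(add(Z, mul(SZ, SZ)), mul(add(SSZ, Z), mul(SSZ, SZ)))), add(add(SSZ, Z), Z))
  step 6: S(add(add(add(Z, mul(SZ, SZ)), mul(add(SSZ, Z), mul(SSZ, SZ))), add(add(SSZ, Z), Z)))
  step 7: S(add(add(mul(SZ, SZ), mul(add(SSZ, Z), mul(SSZ, SZ))), add(add(SSZ, Z), Z)))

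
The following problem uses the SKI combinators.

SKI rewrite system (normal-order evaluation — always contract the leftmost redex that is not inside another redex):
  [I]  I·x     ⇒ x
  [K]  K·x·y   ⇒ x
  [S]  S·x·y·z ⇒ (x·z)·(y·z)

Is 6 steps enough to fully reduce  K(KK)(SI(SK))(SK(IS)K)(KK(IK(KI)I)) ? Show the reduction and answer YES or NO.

  start: K(KK)(SI(SK))(SK(IS)K)(KK(IK(KI)I))
  [1] KK(SK(IS)K)(KK(IK(KI)I))
  [2] K(KK(IK(KI)I))
  [3] KK

Answer: YES — reaches normal form KK in 3 ≤ 6 steps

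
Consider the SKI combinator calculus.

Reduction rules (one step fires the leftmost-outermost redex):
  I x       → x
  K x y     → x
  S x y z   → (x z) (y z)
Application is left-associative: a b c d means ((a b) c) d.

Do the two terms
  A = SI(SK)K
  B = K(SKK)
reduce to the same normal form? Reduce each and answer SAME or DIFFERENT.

Answer: SAME — A ⇓ K(SKK), B ⇓ K(SKK)

Reduction:
Term A:
  start: SI(SK)K
  [1] IK(SKK)
  [2] K(SKK)

Term B:
  start: K(SKK)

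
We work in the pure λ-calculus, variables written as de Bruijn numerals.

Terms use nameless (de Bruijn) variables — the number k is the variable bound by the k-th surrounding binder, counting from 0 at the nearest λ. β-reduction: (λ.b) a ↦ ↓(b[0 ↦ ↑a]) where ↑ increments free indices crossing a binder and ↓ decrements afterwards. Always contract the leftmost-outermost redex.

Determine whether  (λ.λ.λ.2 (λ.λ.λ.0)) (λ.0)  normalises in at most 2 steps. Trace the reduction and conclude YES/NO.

Answer: YES — reaches normal form λ.λ.λ.λ.λ.0 in 2 ≤ 2 steps

Working:
  start: (λ.λ.λ.2 (λ.λ.λ.0)) (λ.0)
  step 1: λ.λ.(λ.0) (λ.λ.λ.0)
  step 2: λ.λ.λ.λ.λ.0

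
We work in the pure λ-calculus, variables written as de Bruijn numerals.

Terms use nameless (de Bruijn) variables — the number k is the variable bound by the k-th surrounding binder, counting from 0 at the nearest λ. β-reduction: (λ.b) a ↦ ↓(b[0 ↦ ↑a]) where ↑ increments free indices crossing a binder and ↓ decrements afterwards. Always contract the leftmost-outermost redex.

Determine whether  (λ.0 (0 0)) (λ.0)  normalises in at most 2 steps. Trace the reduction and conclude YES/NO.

  start: (λ.0 (0 0)) (λ.0)
  →1  (λ.0) ((λ.0) (λ.0))
  →2  (λ.0) (λ.0)

Answer: NO — after 2 steps the term is (λ.0) (λ.0), not yet normal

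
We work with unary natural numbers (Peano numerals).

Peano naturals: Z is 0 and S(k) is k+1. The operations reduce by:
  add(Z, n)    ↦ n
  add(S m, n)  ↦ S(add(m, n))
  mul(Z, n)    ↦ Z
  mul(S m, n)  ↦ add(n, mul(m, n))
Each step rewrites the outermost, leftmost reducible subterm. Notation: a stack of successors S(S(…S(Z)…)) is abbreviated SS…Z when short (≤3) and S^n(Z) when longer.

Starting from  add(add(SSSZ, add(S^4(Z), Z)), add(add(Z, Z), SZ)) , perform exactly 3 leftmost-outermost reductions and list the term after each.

  start: add(add(SSSZ, add(S^4(Z), Z)), add(add(Z, Z), SZ))
  →1  add(S(add(SSZ, add(S^4(Z), Z))), add(add(Z, Z), SZ))
  →2  S(add(add(SSZ, add(S^4(Z), Z)), add(add(Z, Z), SZ)))
  →3  S(add(S(add(SZ, add(S^4(Z), Z))), add(add(Z, Z), SZ)))

Answer: after 3 steps: S(add(S(add(SZ, add(S^4(Z), Z))), add(add(Z, Z), SZ)))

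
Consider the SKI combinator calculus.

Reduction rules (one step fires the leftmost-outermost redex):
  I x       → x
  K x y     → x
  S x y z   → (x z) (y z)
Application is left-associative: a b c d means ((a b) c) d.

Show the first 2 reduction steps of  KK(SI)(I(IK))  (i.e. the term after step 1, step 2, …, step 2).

  start: KK(SI)(I(IK))
  →1  K(I(IK))
  →2  K(IK)

Answer: after 2 steps: K(IK)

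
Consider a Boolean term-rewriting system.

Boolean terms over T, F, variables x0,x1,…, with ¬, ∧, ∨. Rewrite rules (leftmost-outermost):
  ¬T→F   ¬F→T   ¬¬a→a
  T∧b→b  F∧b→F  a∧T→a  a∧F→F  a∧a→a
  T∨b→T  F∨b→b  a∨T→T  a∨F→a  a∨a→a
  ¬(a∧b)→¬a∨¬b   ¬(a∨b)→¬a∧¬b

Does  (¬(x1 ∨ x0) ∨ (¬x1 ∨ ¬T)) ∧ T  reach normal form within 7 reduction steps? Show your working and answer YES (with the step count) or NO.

Answer: YES — reaches normal form (¬x1 ∧ ¬x0) ∨ ¬x1 in 4 ≤ 7 steps

Derivation:
  start: (¬(x1 ∨ x0) ∨ (¬x1 ∨ ¬T)) ∧ T
  [1] ¬(x1 ∨ x0) ∨ (¬x1 ∨ ¬T)
  [2] (¬x1 ∧ ¬x0) ∨ (¬x1 ∨ ¬T)
  [3] (¬x1 ∧ ¬x0) ∨ (¬x1 ∨ F)
  [4] (¬x1 ∧ ¬x0) ∨ ¬x1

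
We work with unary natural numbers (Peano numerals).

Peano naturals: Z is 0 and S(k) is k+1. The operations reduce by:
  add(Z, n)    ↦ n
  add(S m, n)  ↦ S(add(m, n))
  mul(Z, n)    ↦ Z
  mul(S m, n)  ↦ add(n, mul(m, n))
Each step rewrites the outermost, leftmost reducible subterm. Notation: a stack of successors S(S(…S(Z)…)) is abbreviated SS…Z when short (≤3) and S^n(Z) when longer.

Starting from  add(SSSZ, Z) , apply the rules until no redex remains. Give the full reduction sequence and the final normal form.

Answer: normal form = SSSZ  (in 4 steps)

Working:
  start: add(SSSZ, Z)
  [1] S(add(SSZ, Z))
  [2] S(S(add(SZ, Z)))
  [3] S(S(S(add(Z, Z))))
  [4] SSSZ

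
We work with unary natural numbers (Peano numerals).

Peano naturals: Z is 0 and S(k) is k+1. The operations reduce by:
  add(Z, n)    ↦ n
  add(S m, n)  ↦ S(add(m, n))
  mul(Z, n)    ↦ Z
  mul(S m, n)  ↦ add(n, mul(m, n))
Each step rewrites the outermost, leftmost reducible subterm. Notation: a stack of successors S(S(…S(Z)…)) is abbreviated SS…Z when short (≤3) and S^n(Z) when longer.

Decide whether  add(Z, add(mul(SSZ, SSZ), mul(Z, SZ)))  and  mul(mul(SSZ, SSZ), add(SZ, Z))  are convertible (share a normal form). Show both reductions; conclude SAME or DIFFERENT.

Answer: SAME — A ⇓ S^4(Z), B ⇓ S^4(Z)

Reduction:
Term A:
  start: add(Z, add(mul(SSZ, SSZ), mul(Z, SZ)))
  →1  add(mul(SSZ, SSZ), mul(Z, SZ))
  →2  add(add(SSZ, mul(SZ, SSZ)), mul(Z, SZ))
  →3  add(S(add(SZ, mul(SZ, SSZ))), mul(Z, SZ))
  →4  S(add(add(SZ, mul(SZ, SSZ)), mul(Z, SZ)))
  →5  S(add(S(add(Z, mul(SZ, SSZ))), mul(Z, SZ)))
  →6  S(S(add(add(Z, mul(SZ, SSZ)), mul(Z, SZ))))
  →7  S(S(add(mul(SZ, SSZ), mul(Z, SZ))))
  →8  S(S(add(add(SSZ, mul(Z, SSZ)), mul(Z, SZ))))
  →9  S(S(add(S(add(SZ, mul(Z, SSZ))), mul(Z, SZ))))
  →10  S(S(S(add(add(SZ, mul(Z, SSZ)), mul(Z, SZ)))))
  →11  S(S(S(add(S(add(Z, mul(Z, SSZ))), mul(Z, SZ)))))
  →12  S(S(S(S(add(add(Z, mul(Z, SSZ)), mul(Z, SZ))))))
  →13  S(S(S(S(add(mul(Z, SSZ), mul(Z, SZ))))))
  →14  S(S(S(S(add(Z, mul(Z, SZ))))))
  →15  S(S(S(S(mul(Z, SZ)))))
  →16  S^4(Z)

Term B:
  start: mul(mul(SSZ, SSZ), add(SZ, Z))
  →1  mul(add(SSZ, mul(SZ, SSZ)), add(SZ, Z))
  →2  mul(S(add(SZ, mul(SZ, SSZ))), add(SZ, Z))
  →3  add(add(SZ, Z), mul(add(SZ, mul(SZ, SSZ)), add(SZ, Z)))
  →4  add(S(add(Z, Z)), mul(add(SZ, mul(SZ, SSZ)), add(SZ, Z)))
  →5  S(add(add(Z, Z), mul(add(SZ, mul(SZ, SSZ)), add(SZ, Z))))
  →6  S(add(Z, mul(add(SZ, mul(SZ, SSZ)), add(SZ, Z))))
  →7  S(mul(add(SZ, mul(SZ, SSZ)), add(SZ, Z)))
  →8  S(mul(S(add(Z, mul(SZ, SSZ))), add(SZ, Z)))
  →9  S(add(add(SZ, Z), mul(add(Z, mul(SZ, SSZ)), add(SZ, Z))))
  →10  S(add(S(add(Z, Z)), mul(add(Z, mul(SZ, SSZ)), add(SZ, Z))))
  →11  S(S(add(add(Z, Z), mul(add(Z, mul(SZ, SSZ)), add(SZ, Z)))))
  →12  S(S(add(Z, mul(add(Z, mul(SZ, SSZ)), add(SZ, Z)))))
  →13  S(S(mul(add(Z, mul(SZ, SSZ)), add(SZ, Z))))
  →14  S(S(mul(mul(SZ, SSZ), add(SZ, Z))))
  →15  S(S(mul(add(SSZ, mul(Z, SSZ)), add(SZ, Z))))
  →16  S(S(mul(S(add(SZ, mul(Z, SSZ))), add(SZ, Z))))
  →17  S(S(add(add(SZ, Z), mul(add(SZ, mul(Z, SSZ)), add(SZ, Z)))))
  →18  S(S(add(S(add(Z, Z)), mul(add(SZ, mul(Z, SSZ)), add(SZ, Z)))))
  →19  S(S(S(add(add(Z, Z), mul(add(SZ, mul(Z, SSZ)), add(SZ, Z))))))
  →20  S(S(S(add(Z, mul(add(SZ, mul(Z, SSZ)), add(SZ, Z))))))
  →21  S(S(S(mul(add(SZ, mul(Z, SSZ)), add(SZ, Z)))))
  →22  S(S(S(mul(S(add(Z, mul(Z, SSZ))), add(SZ, Z)))))
  →23  S(S(S(add(add(SZ, Z), mul(add(Z, mul(Z, SSZ)), add(SZ, Z))))))
  →24  S(S(S(add(S(add(Z, Z)), mul(add(Z, mul(Z, SSZ)), add(SZ, Z))))))
  →25  S(S(S(S(add(add(Z, Z), mul(add(Z, mul(Z, SSZ)), add(SZ, Z)))))))
  →26  S(S(S(S(add(Z, mul(add(Z, mul(Z, SSZ)), add(SZ, Z)))))))
  →27  S(S(S(S(mul(add(Z, mul(Z, SSZ)), add(SZ, Z))))))
  →28  S(S(S(S(mul(mul(Z, SSZ), add(SZ, Z))))))
  →29  S(S(S(S(mul(Z, add(SZ, Z))))))
  →30  S^4(Z)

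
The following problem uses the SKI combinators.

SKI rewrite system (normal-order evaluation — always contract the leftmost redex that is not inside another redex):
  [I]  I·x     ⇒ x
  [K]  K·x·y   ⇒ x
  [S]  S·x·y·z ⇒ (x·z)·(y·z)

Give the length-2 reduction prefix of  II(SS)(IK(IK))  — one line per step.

Answer: after 2 steps: SS(IK(IK))

Working:
  start: II(SS)(IK(IK))
  [1] I(SS)(IK(IK))
  [2] SS(IK(IK))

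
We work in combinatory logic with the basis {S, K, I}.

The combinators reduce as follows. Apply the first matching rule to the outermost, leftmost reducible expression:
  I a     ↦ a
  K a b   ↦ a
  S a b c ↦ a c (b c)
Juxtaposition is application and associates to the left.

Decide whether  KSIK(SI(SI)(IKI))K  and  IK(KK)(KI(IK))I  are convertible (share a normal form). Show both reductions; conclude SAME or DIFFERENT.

Answer: SAME — A ⇓ K, B ⇓ K

Reduction:
Term A:
  start: KSIK(SI(SI)(IKI))K
  [1] SK(SI(SI)(IKI))K
  [2] KK(SI(SI)(IKI)K)
  [3] K

Term B:
  start: IK(KK)(KI(IK))I
  [1] K(KK)(KI(IK))I
  [2] KKI
  [3] K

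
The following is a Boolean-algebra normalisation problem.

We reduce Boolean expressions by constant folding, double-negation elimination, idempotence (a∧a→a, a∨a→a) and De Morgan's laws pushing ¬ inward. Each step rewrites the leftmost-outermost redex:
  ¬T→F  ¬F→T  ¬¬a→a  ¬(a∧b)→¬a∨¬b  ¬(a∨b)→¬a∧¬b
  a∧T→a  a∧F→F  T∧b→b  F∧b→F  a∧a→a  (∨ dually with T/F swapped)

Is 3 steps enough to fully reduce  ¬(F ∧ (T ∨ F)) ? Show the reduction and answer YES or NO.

Answer: YES — reaches normal form T in 3 ≤ 3 steps

Reduction:
  start: ¬(F ∧ (T ∨ F))
  [1] ¬F ∨ ¬(T ∨ F)
  [2] T ∨ ¬(T ∨ F)
  [3] T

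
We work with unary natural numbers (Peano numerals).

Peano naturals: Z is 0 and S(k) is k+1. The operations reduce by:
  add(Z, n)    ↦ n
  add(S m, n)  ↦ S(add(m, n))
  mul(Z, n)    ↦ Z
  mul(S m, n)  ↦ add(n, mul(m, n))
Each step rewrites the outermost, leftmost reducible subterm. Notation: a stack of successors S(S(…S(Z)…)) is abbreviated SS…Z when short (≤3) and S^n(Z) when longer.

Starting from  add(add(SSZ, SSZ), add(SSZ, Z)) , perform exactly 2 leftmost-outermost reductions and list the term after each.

Answer: after 2 steps: S(add(add(SZ, SSZ), add(SSZ, Z)))

Reduction:
  start: add(add(SSZ, SSZ), add(SSZ, Z))
  →1  add(S(add(SZ, SSZ)), add(SSZ, Z))
  →2  S(add(add(SZ, SSZ), add(SSZ, Z)))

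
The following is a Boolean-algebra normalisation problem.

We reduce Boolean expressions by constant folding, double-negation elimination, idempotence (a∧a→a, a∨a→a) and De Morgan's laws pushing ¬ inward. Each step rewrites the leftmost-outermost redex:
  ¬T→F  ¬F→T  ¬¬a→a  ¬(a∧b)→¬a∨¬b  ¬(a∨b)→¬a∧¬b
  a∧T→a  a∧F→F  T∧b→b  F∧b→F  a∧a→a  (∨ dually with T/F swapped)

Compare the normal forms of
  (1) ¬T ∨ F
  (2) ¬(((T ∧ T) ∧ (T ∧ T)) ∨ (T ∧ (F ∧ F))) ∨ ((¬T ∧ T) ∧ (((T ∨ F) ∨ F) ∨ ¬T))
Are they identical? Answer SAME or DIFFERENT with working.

Term A:
  start: ¬T ∨ F
  step 1: ¬T
  step 2: F

Term B:
  start: ¬(((T ∧ T) ∧ (T ∧ T)) ∨ (T ∧ (F ∧ F))) ∨ ((¬T ∧ T) ∧ (((T ∨ F) ∨ F) ∨ ¬T))
  step 1: (¬((T ∧ T) ∧ (T ∧ T)) ∧ ¬(T ∧ (F ∧ F))) ∨ ((¬T ∧ T) ∧ (((T ∨ F) ∨ F) ∨ ¬T))
  step 2: ((¬(T ∧ T) ∨ ¬(T ∧ T)) ∧ ¬(T ∧ (F ∧ F))) ∨ ((¬T ∧ T) ∧ (((T ∨ F) ∨ F) ∨ ¬T))
  step 3: (¬(T ∧ T) ∧ ¬(T ∧ (F ∧ F))) ∨ ((¬T ∧ T) ∧ (((T ∨ F) ∨ F) ∨ ¬T))
  step 4: ((¬T ∨ ¬T) ∧ ¬(T ∧ (F ∧ F))) ∨ ((¬T ∧ T) ∧ (((T ∨ F) ∨ F) ∨ ¬T))
  step 5: (¬T ∧ ¬(T ∧ (F ∧ F))) ∨ ((¬T ∧ T) ∧ (((T ∨ F) ∨ F) ∨ ¬T))
  step 6: (F ∧ ¬(T ∧ (F ∧ F))) ∨ ((¬T ∧ T) ∧ (((T ∨ F) ∨ F) ∨ ¬T))
  step 7: F ∨ ((¬T ∧ T) ∧ (((T ∨ F) ∨ F) ∨ ¬T))
  step 8: (¬T ∧ T) ∧ (((T ∨ F) ∨ F) ∨ ¬T)
  step 9: ¬T ∧ (((T ∨ F) ∨ F) ∨ ¬T)
  step 10: F ∧ (((T ∨ F) ∨ F) ∨ ¬T)
  step 11: F

Answer: SAME — A ⇓ F, B ⇓ F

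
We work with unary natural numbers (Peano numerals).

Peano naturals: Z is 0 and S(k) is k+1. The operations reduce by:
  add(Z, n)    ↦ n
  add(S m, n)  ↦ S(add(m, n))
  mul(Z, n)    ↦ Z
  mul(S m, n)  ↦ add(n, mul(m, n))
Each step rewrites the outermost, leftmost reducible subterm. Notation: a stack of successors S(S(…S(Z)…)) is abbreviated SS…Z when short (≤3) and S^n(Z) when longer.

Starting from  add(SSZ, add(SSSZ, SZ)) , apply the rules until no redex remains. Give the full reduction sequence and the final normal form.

Answer: normal form = S^6(Z)  (in 7 steps)

Derivation:
  start: add(SSZ, add(SSSZ, SZ))
  step 1: S(add(SZ, add(SSSZ, SZ)))
  step 2: S(S(add(Z, add(SSSZ, SZ))))
  step 3: S(S(add(SSSZ, SZ)))
  step 4: S(S(S(add(SSZ, SZ))))
  step 5: S(S(S(S(add(SZ, SZ)))))
  step 6: S(S(S(S(S(add(Z, SZ))))))
  step 7: S^6(Z)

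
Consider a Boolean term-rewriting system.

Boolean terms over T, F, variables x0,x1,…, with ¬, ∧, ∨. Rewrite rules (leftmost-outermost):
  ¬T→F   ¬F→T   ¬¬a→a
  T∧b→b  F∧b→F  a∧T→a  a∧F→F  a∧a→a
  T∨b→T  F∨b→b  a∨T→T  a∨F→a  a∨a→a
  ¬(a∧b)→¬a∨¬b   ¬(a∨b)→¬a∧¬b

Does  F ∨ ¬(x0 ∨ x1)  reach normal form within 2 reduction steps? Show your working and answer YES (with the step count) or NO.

  start: F ∨ ¬(x0 ∨ x1)
  →1  ¬(x0 ∨ x1)
  →2  ¬x0 ∧ ¬x1

Answer: YES — reaches normal form ¬x0 ∧ ¬x1 in 2 ≤ 2 steps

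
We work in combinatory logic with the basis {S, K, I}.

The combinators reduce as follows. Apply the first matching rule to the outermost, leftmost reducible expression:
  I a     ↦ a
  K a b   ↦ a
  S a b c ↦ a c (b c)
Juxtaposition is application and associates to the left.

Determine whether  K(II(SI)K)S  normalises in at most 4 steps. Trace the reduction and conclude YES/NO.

  start: K(II(SI)K)S
  →1  II(SI)K
  →2  I(SI)K
  →3  SIK

Answer: YES — reaches normal form SIK in 3 ≤ 4 steps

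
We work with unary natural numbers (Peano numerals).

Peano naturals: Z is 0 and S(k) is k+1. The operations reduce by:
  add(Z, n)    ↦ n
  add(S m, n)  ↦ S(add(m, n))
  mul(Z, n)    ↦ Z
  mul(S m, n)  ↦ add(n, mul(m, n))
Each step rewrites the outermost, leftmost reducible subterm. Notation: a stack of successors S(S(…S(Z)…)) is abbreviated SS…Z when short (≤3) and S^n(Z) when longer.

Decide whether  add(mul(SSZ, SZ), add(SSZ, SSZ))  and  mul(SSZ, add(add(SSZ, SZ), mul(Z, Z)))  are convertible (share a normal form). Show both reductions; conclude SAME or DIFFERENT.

Answer: SAME — A ⇓ S^6(Z), B ⇓ S^6(Z)

Working:
Term A:
  start: add(mul(SSZ, SZ), add(SSZ, SSZ))
  step 1: add(add(SZ, mul(SZ, SZ)), add(SSZ, SSZ))
  step 2: add(S(add(Z, mul(SZ, SZ))), add(SSZ, SSZ))
  step 3: S(add(add(Z, mul(SZ, SZ)), add(SSZ, SSZ)))
  step 4: S(add(mul(SZ, SZ), add(SSZ, SSZ)))
  step 5: S(add(add(SZ, mul(Z, SZ)), add(SSZ, SSZ)))
  step 6: S(add(S(add(Z, mul(Z, SZ))), add(SSZ, SSZ)))
  step 7: S(S(add(add(Z, mul(Z, SZ)), add(SSZ, SSZ))))
  step 8: S(S(add(mul(Z, SZ), add(SSZ, SSZ))))
  step 9: S(S(add(Z, add(SSZ, SSZ))))
  step 10: S(S(add(SSZ, SSZ)))
  step 11: S(S(S(add(SZ, SSZ))))
  step 12: S(S(S(S(add(Z, SSZ)))))
  step 13: S^6(Z)

Term B:
  start: mul(SSZ, add(add(SSZ, SZ), mul(Z, Z)))
  step 1: add(add(add(SSZ, SZ), mul(Z, Z)), mul(SZ, add(add(SSZ, SZ), mul(Z, Z))))
  step 2: add(add(S(add(SZ, SZ)), mul(Z, Z)), mul(SZ, add(add(SSZ, SZ), mul(Z, Z))))
  step 3: add(S(add(add(SZ, SZ), mul(Z, Z))), mul(SZ, add(add(SSZ, SZ), mul(Z, Z))))
  step 4: S(add(add(add(SZ, SZ), mul(Z, Z)), mul(SZ, add(add(SSZ, SZ), mul(Z, Z)))))
  step 5: S(add(add(S(add(Z, SZ)), mul(Z, Z)), mul(SZ, add(add(SSZ, SZ), mul(Z, Z)))))
  step 6: S(add(S(add(add(Z, SZ), mul(Z, Z))), mul(SZ, add(add(SSZ, SZ), mul(Z, Z)))))
  step 7: S(S(add(add(add(Z, SZ), mul(Z, Z)), mul(SZ, add(add(SSZ, SZ), mul(Z, Z))))))
  step 8: S(S(add(add(SZ, mul(Z, Z)), mul(SZ, add(add(SSZ, SZ), mul(Z, Z))))))
  step 9: S(S(add(S(add(Z, mul(Z, Z))), mul(SZ, add(add(SSZ, SZ), mul(Z, Z))))))
  step 10: S(S(S(add(add(Z, mul(Z, Z)), mul(SZ, add(add(SSZ, SZ), mul(Z, Z)))))))
  step 11: S(S(S(add(mul(Z, Z), mul(SZ, add(add(SSZ, SZ), mul(Z, Z)))))))
  step 12: S(S(S(add(Z, mul(SZ, add(add(SSZ, SZ), mul(Z, Z)))))))
  step 13: S(S(S(mul(SZ, add(add(SSZ, SZ), mul(Z, Z))))))
  step 14: S(S(S(add(add(add(SSZ, SZ), mul(Z, Z)), mul(Z, add(add(SSZ, SZ), mul(Z, Z)))))))
  step 15: S(S(S(add(add(S(add(SZ, SZ)), mul(Z, Z)), mul(Z, add(add(SSZ, SZ), mul(Z, Z)))))))
  step 16: S(S(S(add(S(add(add(SZ, SZ), mul(Z, Z))), mul(Z, add(add(SSZ, SZ), mul(Z, Z)))))))
  step 17: S(S(S(S(add(add(add(SZ, SZ), mul(Z, Z)), mul(Z, add(add(SSZ, SZ), mul(Z, Z))))))))
  step 18: S(S(S(S(add(add(S(add(Z, SZ)), mul(Z, Z)), mul(Z, add(add(SSZ, SZ), mul(Z, Z))))))))
  step 19: S(S(S(S(add(S(add(add(Z, SZ), mul(Z, Z))), mul(Z, add(add(SSZ, SZ), mul(Z, Z))))))))
  step 20: S(S(S(S(S(add(add(add(Z, SZ), mul(Z, Z)), mul(Z, add(add(SSZ, SZ), mul(Z, Z)))))))))
  step 21: S(S(S(S(S(add(add(SZ, mul(Z, Z)), mul(Z, add(add(SSZ, SZ), mul(Z, Z)))))))))
  step 22: S(S(S(S(S(add(S(add(Z, mul(Z, Z))), mul(Z, add(add(SSZ, SZ), mul(Z, Z)))))))))
  step 23: S(S(S(S(S(S(add(add(Z, mul(Z, Z)), mul(Z, add(add(SSZ, SZ), mul(Z, Z))))))))))
  step 24: S(S(S(S(S(S(add(mul(Z, Z), mul(Z, add(add(SSZ, SZ), mul(Z, Z))))))))))
  step 25: S(S(S(S(S(S(add(Z, mul(Z, add(add(SSZ, SZ), mul(Z, Z))))))))))
  step 26: S(S(S(S(S(S(mul(Z, add(add(SSZ, SZ), mul(Z, Z)))))))))
  step 27: S^6(Z)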